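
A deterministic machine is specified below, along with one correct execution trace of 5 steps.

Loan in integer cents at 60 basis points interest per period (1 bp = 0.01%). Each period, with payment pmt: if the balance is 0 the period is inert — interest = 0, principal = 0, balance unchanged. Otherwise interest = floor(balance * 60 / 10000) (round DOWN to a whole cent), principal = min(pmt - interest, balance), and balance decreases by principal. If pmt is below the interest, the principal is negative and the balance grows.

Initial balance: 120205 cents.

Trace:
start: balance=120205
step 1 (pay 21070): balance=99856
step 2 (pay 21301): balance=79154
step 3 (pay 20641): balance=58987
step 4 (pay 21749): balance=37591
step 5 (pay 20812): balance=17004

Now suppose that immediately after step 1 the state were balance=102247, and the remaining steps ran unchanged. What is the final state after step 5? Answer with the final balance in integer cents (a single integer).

state after step 1 := balance=102247
step 2 (pay 21301): balance=81559
step 3 (pay 20641): balance=61407
step 4 (pay 21749): balance=40026
step 5 (pay 20812): balance=19454

19454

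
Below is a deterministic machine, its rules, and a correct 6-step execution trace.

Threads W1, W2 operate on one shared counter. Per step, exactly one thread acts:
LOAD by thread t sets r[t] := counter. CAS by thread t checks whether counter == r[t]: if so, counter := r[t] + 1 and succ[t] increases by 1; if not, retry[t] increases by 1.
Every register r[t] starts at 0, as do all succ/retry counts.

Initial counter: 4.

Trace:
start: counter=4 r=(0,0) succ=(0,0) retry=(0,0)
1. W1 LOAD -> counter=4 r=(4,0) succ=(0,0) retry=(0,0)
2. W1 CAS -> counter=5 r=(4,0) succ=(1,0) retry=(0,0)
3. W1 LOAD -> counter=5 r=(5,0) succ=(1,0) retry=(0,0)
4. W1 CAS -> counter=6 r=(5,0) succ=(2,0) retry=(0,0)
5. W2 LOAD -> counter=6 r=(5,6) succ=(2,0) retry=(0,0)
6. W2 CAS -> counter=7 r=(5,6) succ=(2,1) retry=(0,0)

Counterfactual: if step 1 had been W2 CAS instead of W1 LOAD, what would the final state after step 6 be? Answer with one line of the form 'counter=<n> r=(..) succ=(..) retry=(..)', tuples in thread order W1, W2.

counter=6 r=(4,5) succ=(1,1) retry=(1,1)

(re-executing from step 1 with the substitution; state before step 1: counter=4 r=(0,0) succ=(0,0) retry=(0,0))
1. W2 CAS -> counter=4 r=(0,0) succ=(0,0) retry=(0,1)
2. W1 CAS -> counter=4 r=(0,0) succ=(0,0) retry=(1,1)
3. W1 LOAD -> counter=4 r=(4,0) succ=(0,0) retry=(1,1)
4. W1 CAS -> counter=5 r=(4,0) succ=(1,0) retry=(1,1)
5. W2 LOAD -> counter=5 r=(4,5) succ=(1,0) retry=(1,1)
6. W2 CAS -> counter=6 r=(4,5) succ=(1,1) retry=(1,1)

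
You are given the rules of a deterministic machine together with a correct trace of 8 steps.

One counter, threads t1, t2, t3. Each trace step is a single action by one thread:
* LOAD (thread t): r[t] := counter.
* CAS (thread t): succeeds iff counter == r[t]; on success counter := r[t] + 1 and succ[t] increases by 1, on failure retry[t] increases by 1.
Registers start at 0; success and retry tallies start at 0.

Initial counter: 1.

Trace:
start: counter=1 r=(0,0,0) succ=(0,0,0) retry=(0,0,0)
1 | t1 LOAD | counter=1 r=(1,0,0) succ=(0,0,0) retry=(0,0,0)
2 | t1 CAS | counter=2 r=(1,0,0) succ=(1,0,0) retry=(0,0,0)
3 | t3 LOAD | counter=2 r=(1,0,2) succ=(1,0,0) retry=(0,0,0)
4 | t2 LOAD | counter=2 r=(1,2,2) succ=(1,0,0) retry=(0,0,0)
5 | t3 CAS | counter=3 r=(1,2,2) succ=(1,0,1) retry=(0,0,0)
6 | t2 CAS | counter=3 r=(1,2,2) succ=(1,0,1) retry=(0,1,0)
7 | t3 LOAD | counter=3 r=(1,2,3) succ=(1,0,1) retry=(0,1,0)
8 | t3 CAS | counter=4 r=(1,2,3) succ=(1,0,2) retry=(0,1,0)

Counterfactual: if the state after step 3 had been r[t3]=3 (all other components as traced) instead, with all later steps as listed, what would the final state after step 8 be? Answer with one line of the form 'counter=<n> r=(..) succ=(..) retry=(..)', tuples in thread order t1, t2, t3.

state after step 3 := counter=2 r=(1,0,3) succ=(1,0,0) retry=(0,0,0)
4 | t2 LOAD | counter=2 r=(1,2,3) succ=(1,0,0) retry=(0,0,0)
5 | t3 CAS | counter=2 r=(1,2,3) succ=(1,0,0) retry=(0,0,1)
6 | t2 CAS | counter=3 r=(1,2,3) succ=(1,1,0) retry=(0,0,1)
7 | t3 LOAD | counter=3 r=(1,2,3) succ=(1,1,0) retry=(0,0,1)
8 | t3 CAS | counter=4 r=(1,2,3) succ=(1,1,1) retry=(0,0,1)

counter=4 r=(1,2,3) succ=(1,1,1) retry=(0,0,1)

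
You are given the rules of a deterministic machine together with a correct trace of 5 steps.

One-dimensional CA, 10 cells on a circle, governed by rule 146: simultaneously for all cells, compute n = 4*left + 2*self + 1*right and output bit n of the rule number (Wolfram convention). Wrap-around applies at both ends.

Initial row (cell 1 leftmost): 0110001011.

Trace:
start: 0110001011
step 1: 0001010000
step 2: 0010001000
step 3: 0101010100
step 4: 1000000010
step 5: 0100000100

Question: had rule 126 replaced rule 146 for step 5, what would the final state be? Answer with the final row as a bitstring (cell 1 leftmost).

1100000111

(re-executing step 5 under rule 126; state before step 5: 1000000010)
step 5: 1100000111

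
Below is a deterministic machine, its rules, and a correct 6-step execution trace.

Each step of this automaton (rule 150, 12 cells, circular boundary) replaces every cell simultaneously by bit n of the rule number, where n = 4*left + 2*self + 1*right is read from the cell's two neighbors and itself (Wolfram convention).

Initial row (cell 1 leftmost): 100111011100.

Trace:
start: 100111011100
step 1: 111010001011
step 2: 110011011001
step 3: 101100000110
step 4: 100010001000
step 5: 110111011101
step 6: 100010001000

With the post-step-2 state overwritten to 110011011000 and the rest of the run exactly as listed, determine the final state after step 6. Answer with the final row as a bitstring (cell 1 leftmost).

100110011001

state after step 2 := 110011011000
step 3: 001100000101
step 4: 110010001101
step 5: 101111010000
step 6: 100110011001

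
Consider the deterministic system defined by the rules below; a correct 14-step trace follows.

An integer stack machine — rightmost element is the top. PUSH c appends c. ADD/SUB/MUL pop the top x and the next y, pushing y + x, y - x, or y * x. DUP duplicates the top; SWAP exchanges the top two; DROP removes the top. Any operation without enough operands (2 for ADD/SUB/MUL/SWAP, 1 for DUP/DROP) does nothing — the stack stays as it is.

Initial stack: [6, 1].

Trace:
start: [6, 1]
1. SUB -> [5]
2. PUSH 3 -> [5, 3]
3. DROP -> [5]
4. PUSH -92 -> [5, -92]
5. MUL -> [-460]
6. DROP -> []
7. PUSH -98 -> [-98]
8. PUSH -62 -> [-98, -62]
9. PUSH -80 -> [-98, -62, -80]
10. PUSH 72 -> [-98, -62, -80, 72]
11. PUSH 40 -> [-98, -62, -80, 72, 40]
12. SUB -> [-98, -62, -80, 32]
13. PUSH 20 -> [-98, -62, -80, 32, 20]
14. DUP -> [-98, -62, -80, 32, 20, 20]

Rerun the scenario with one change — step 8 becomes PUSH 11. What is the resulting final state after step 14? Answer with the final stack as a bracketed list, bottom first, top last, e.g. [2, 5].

(re-executing from step 8 with the substitution; state before step 8: [-98])
8. PUSH 11 -> [-98, 11]
9. PUSH -80 -> [-98, 11, -80]
10. PUSH 72 -> [-98, 11, -80, 72]
11. PUSH 40 -> [-98, 11, -80, 72, 40]
12. SUB -> [-98, 11, -80, 32]
13. PUSH 20 -> [-98, 11, -80, 32, 20]
14. DUP -> [-98, 11, -80, 32, 20, 20]

[-98, 11, -80, 32, 20, 20]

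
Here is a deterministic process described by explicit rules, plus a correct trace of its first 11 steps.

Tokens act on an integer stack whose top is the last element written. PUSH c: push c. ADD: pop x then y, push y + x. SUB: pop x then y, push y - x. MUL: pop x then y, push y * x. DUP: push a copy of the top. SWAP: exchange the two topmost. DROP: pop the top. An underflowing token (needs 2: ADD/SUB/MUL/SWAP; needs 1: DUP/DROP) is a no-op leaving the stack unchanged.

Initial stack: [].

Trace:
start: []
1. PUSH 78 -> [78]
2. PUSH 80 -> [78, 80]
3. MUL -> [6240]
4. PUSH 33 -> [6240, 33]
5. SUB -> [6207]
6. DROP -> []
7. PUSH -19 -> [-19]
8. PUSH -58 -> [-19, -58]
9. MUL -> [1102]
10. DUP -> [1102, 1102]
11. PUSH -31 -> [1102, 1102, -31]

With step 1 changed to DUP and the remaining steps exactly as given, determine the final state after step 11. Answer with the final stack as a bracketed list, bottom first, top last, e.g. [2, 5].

(re-executing from step 1 with the substitution; state before step 1: [])
1. DUP -> []
2. PUSH 80 -> [80]
3. MUL -> [80]
4. PUSH 33 -> [80, 33]
5. SUB -> [47]
6. DROP -> []
7. PUSH -19 -> [-19]
8. PUSH -58 -> [-19, -58]
9. MUL -> [1102]
10. DUP -> [1102, 1102]
11. PUSH -31 -> [1102, 1102, -31]

[1102, 1102, -31]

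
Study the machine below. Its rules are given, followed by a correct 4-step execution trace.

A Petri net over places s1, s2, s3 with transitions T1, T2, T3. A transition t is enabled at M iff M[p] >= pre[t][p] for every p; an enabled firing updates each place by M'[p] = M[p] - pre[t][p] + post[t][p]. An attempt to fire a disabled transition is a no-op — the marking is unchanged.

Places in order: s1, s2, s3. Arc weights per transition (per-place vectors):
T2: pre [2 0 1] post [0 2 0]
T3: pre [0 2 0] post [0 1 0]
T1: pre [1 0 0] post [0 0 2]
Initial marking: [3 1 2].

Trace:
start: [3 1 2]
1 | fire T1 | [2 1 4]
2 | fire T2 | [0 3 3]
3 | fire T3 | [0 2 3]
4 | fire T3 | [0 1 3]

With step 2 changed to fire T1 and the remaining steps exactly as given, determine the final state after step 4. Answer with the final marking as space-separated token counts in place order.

(re-executing from step 2 with the substitution; state before step 2: [2 1 4])
2 | fire T1 | [1 1 6]
3 | fire T3 | [1 1 6]
4 | fire T3 | [1 1 6]

1 1 6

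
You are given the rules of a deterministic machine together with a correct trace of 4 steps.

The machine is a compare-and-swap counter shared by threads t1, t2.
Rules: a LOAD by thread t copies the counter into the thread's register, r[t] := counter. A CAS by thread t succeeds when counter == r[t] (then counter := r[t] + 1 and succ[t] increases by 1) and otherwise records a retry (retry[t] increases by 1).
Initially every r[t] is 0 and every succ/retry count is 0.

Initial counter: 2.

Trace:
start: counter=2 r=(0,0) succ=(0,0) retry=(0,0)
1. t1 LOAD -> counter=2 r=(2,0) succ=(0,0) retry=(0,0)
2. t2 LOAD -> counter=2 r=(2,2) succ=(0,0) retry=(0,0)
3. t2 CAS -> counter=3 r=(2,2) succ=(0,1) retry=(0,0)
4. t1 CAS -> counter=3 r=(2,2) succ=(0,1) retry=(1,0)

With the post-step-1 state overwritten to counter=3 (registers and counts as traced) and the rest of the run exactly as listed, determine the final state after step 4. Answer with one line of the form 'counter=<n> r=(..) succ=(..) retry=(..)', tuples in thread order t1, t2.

counter=4 r=(2,3) succ=(0,1) retry=(1,0)

state after step 1 := counter=3 r=(2,0) succ=(0,0) retry=(0,0)
2. t2 LOAD -> counter=3 r=(2,3) succ=(0,0) retry=(0,0)
3. t2 CAS -> counter=4 r=(2,3) succ=(0,1) retry=(0,0)
4. t1 CAS -> counter=4 r=(2,3) succ=(0,1) retry=(1,0)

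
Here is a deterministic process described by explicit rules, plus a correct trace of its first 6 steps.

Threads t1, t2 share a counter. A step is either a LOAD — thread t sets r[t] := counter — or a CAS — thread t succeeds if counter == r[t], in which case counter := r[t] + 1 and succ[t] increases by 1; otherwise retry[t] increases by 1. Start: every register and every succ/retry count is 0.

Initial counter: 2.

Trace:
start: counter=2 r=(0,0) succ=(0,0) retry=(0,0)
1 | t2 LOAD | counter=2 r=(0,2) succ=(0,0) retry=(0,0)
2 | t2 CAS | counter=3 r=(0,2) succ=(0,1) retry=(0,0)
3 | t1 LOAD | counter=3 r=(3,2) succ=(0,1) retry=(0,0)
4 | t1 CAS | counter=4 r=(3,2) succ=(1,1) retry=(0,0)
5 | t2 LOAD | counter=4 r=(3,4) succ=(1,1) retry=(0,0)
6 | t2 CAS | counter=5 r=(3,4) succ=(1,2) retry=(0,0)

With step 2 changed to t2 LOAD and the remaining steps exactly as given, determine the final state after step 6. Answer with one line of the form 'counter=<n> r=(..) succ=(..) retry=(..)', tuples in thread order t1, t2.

counter=4 r=(2,3) succ=(1,1) retry=(0,0)

(re-executing from step 2 with the substitution; state before step 2: counter=2 r=(0,2) succ=(0,0) retry=(0,0))
2 | t2 LOAD | counter=2 r=(0,2) succ=(0,0) retry=(0,0)
3 | t1 LOAD | counter=2 r=(2,2) succ=(0,0) retry=(0,0)
4 | t1 CAS | counter=3 r=(2,2) succ=(1,0) retry=(0,0)
5 | t2 LOAD | counter=3 r=(2,3) succ=(1,0) retry=(0,0)
6 | t2 CAS | counter=4 r=(2,3) succ=(1,1) retry=(0,0)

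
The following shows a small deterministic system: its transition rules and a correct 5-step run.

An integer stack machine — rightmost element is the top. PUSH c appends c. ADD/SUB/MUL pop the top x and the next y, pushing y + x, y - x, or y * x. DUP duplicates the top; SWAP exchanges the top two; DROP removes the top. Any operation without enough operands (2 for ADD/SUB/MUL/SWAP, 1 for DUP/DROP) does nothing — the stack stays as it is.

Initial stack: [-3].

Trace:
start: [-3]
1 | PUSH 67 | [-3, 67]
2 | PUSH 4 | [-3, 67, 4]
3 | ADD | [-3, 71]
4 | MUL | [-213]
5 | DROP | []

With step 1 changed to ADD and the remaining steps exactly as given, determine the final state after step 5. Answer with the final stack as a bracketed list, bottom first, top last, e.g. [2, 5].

(re-executing from step 1 with the substitution; state before step 1: [-3])
1 | ADD | [-3]
2 | PUSH 4 | [-3, 4]
3 | ADD | [1]
4 | MUL | [1]
5 | DROP | []

[]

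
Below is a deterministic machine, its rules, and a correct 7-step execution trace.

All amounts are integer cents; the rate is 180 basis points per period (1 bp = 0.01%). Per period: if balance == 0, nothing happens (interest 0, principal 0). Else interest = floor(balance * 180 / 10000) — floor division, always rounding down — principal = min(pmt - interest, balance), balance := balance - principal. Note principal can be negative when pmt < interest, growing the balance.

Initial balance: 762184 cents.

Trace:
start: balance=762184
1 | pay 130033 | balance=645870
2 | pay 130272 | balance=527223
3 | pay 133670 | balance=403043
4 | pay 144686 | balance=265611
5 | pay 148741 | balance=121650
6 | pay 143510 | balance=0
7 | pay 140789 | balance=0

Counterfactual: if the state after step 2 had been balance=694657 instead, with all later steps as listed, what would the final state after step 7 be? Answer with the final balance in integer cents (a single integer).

state after step 2 := balance=694657
3 | pay 133670 | balance=573490
4 | pay 144686 | balance=439126
5 | pay 148741 | balance=298289
6 | pay 143510 | balance=160148
7 | pay 140789 | balance=22241

22241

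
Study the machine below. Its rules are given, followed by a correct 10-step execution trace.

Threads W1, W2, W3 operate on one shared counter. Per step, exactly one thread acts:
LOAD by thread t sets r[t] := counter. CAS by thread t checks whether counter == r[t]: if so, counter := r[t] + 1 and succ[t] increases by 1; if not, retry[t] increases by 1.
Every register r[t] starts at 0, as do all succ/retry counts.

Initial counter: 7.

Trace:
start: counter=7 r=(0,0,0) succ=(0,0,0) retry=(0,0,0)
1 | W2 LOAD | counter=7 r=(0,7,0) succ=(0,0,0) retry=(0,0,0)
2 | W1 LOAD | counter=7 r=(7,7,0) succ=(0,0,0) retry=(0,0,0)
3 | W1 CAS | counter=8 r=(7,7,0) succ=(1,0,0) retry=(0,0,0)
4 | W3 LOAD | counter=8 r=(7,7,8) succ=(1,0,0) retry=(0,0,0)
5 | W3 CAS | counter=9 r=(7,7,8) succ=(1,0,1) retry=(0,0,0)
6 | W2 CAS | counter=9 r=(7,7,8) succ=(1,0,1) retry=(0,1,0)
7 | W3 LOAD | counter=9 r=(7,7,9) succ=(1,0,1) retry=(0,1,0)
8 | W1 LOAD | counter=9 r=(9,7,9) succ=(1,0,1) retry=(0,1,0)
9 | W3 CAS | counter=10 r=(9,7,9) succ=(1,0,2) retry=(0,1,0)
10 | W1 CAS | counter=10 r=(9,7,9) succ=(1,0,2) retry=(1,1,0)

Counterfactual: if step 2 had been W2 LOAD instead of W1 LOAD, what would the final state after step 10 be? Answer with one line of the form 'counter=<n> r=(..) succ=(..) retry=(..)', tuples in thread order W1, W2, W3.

(re-executing from step 2 with the substitution; state before step 2: counter=7 r=(0,7,0) succ=(0,0,0) retry=(0,0,0))
2 | W2 LOAD | counter=7 r=(0,7,0) succ=(0,0,0) retry=(0,0,0)
3 | W1 CAS | counter=7 r=(0,7,0) succ=(0,0,0) retry=(1,0,0)
4 | W3 LOAD | counter=7 r=(0,7,7) succ=(0,0,0) retry=(1,0,0)
5 | W3 CAS | counter=8 r=(0,7,7) succ=(0,0,1) retry=(1,0,0)
6 | W2 CAS | counter=8 r=(0,7,7) succ=(0,0,1) retry=(1,1,0)
7 | W3 LOAD | counter=8 r=(0,7,8) succ=(0,0,1) retry=(1,1,0)
8 | W1 LOAD | counter=8 r=(8,7,8) succ=(0,0,1) retry=(1,1,0)
9 | W3 CAS | counter=9 r=(8,7,8) succ=(0,0,2) retry=(1,1,0)
10 | W1 CAS | counter=9 r=(8,7,8) succ=(0,0,2) retry=(2,1,0)

counter=9 r=(8,7,8) succ=(0,0,2) retry=(2,1,0)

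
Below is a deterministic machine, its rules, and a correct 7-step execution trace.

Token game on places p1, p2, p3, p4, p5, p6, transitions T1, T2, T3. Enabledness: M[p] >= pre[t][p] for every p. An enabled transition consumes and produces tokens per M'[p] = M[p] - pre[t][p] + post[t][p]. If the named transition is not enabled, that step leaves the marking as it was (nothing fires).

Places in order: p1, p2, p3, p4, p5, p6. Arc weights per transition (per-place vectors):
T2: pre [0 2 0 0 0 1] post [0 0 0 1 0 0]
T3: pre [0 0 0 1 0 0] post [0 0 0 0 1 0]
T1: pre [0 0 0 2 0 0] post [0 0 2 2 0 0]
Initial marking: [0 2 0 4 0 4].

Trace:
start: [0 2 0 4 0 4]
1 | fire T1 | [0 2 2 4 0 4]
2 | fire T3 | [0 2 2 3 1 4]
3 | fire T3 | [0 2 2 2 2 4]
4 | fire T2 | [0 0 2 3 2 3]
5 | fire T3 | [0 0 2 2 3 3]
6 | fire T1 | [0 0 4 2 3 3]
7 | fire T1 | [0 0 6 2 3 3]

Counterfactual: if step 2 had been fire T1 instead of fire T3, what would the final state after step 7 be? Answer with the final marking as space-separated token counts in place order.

0 0 8 3 2 3

(re-executing from step 2 with the substitution; state before step 2: [0 2 2 4 0 4])
2 | fire T1 | [0 2 4 4 0 4]
3 | fire T3 | [0 2 4 3 1 4]
4 | fire T2 | [0 0 4 4 1 3]
5 | fire T3 | [0 0 4 3 2 3]
6 | fire T1 | [0 0 6 3 2 3]
7 | fire T1 | [0 0 8 3 2 3]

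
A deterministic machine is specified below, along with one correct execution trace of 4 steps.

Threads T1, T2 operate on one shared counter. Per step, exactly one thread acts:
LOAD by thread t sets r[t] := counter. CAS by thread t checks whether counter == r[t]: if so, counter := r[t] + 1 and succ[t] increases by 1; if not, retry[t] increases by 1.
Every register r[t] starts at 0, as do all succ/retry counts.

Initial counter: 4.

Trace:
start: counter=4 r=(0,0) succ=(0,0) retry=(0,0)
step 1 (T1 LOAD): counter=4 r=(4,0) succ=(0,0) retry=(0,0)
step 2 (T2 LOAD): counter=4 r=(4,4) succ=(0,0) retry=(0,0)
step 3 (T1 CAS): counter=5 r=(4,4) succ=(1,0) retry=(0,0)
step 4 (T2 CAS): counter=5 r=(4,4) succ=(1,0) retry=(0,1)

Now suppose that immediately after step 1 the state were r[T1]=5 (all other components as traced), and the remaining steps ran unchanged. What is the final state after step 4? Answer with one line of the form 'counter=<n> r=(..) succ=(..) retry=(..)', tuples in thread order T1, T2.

counter=5 r=(5,4) succ=(0,1) retry=(1,0)

state after step 1 := counter=4 r=(5,0) succ=(0,0) retry=(0,0)
step 2 (T2 LOAD): counter=4 r=(5,4) succ=(0,0) retry=(0,0)
step 3 (T1 CAS): counter=4 r=(5,4) succ=(0,0) retry=(1,0)
step 4 (T2 CAS): counter=5 r=(5,4) succ=(0,1) retry=(1,0)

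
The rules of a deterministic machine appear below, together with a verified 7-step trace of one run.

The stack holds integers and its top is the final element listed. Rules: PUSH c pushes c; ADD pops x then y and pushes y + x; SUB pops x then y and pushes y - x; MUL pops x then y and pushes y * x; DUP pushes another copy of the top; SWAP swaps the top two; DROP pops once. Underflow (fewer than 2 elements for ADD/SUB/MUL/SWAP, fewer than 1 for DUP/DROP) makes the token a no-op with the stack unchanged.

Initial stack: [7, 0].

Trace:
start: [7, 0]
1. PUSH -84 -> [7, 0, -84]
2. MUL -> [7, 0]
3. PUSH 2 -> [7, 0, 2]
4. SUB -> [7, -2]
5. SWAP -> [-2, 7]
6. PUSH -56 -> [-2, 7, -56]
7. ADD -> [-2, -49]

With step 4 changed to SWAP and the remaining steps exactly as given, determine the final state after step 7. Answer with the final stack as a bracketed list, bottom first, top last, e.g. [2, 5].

(re-executing from step 4 with the substitution; state before step 4: [7, 0, 2])
4. SWAP -> [7, 2, 0]
5. SWAP -> [7, 0, 2]
6. PUSH -56 -> [7, 0, 2, -56]
7. ADD -> [7, 0, -54]

[7, 0, -54]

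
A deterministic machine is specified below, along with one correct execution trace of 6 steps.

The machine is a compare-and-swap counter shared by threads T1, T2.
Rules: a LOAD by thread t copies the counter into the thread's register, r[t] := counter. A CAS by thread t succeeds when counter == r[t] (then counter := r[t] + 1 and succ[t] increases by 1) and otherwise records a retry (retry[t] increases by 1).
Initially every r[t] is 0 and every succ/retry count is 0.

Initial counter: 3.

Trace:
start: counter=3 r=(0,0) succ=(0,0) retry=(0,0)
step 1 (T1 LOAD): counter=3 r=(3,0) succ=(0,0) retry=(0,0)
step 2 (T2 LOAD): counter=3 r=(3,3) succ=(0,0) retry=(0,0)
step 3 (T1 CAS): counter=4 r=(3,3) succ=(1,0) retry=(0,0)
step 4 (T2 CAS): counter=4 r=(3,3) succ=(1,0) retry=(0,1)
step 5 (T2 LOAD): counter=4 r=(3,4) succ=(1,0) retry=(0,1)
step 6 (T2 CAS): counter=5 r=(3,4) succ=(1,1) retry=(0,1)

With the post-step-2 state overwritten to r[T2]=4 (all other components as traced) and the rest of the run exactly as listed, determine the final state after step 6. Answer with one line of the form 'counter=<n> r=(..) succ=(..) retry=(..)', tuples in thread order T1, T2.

counter=6 r=(3,5) succ=(1,2) retry=(0,0)

state after step 2 := counter=3 r=(3,4) succ=(0,0) retry=(0,0)
step 3 (T1 CAS): counter=4 r=(3,4) succ=(1,0) retry=(0,0)
step 4 (T2 CAS): counter=5 r=(3,4) succ=(1,1) retry=(0,0)
step 5 (T2 LOAD): counter=5 r=(3,5) succ=(1,1) retry=(0,0)
step 6 (T2 CAS): counter=6 r=(3,5) succ=(1,2) retry=(0,0)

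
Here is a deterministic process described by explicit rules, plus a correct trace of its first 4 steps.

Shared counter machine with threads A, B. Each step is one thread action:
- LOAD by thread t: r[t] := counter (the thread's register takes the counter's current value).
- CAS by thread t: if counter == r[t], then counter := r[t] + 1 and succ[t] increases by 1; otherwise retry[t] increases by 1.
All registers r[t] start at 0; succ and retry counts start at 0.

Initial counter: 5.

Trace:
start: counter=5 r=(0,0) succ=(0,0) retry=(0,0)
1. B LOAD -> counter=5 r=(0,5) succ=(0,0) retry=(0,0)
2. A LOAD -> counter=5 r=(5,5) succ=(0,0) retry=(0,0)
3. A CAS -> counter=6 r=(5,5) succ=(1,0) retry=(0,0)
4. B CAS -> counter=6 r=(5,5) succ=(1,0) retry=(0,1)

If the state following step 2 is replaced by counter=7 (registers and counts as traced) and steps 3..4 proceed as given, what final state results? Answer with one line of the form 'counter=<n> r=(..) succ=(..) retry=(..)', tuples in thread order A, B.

counter=7 r=(5,5) succ=(0,0) retry=(1,1)

state after step 2 := counter=7 r=(5,5) succ=(0,0) retry=(0,0)
3. A CAS -> counter=7 r=(5,5) succ=(0,0) retry=(1,0)
4. B CAS -> counter=7 r=(5,5) succ=(0,0) retry=(1,1)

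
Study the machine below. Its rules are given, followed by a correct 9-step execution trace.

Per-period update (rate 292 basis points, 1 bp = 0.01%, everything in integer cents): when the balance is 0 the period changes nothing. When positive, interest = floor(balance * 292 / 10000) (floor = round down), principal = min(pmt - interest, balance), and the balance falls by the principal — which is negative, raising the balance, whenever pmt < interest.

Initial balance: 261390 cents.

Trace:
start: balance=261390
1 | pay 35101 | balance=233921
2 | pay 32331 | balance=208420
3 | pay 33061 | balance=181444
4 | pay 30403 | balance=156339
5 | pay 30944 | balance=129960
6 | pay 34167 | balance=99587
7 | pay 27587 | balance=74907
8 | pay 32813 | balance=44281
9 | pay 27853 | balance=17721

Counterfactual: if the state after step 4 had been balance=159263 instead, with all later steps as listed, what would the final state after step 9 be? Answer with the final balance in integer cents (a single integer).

21097

state after step 4 := balance=159263
5 | pay 30944 | balance=132969
6 | pay 34167 | balance=102684
7 | pay 27587 | balance=78095
8 | pay 32813 | balance=47562
9 | pay 27853 | balance=21097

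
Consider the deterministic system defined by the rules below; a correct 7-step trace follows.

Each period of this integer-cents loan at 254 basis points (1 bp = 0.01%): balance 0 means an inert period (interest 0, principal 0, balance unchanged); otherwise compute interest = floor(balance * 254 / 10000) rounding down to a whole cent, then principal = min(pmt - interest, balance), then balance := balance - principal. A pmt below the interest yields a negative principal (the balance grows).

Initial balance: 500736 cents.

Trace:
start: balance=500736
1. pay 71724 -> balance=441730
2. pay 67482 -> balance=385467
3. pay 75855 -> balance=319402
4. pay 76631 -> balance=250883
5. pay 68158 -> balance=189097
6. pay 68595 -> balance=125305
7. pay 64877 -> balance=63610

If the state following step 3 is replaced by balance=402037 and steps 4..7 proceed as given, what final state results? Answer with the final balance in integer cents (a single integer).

state after step 3 := balance=402037
4. pay 76631 -> balance=335617
5. pay 68158 -> balance=275983
6. pay 68595 -> balance=214397
7. pay 64877 -> balance=154965

154965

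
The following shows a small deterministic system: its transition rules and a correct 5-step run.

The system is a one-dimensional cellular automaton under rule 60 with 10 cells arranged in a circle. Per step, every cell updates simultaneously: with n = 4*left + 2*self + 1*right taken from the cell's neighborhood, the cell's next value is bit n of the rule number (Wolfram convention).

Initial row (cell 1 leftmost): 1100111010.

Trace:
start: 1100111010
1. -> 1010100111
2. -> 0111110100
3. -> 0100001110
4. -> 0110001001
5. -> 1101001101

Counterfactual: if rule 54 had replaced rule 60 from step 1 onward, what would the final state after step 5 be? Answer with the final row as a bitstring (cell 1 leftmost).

0010000100

(re-executing steps 1..5 under rule 54; state before step 1: 1100111010)
1. -> 0011000111
2. -> 1100101000
3. -> 0011111101
4. -> 1100000011
5. -> 0010000100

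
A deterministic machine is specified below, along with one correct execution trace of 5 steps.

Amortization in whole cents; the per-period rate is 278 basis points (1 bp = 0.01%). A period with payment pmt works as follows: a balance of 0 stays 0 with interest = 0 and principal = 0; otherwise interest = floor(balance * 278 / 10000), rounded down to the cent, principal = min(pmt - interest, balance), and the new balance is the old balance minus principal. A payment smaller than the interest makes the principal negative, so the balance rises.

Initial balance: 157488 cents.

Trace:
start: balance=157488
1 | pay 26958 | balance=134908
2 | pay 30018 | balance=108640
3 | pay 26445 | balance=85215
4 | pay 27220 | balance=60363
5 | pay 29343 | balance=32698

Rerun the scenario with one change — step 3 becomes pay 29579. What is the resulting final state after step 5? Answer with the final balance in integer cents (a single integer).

(re-executing from step 3 with the substitution; state before step 3: balance=108640)
3 | pay 29579 | balance=82081
4 | pay 27220 | balance=57142
5 | pay 29343 | balance=29387

29387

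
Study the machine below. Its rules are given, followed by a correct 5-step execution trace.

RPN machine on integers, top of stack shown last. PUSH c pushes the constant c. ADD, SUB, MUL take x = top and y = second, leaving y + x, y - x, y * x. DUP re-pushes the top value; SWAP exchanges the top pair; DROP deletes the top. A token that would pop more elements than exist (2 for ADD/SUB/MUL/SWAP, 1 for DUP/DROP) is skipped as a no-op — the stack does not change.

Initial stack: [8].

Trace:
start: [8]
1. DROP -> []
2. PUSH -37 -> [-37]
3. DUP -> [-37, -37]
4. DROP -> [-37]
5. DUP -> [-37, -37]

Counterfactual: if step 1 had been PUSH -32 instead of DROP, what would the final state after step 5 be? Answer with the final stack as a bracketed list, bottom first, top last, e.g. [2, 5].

[8, -32, -37, -37]

(re-executing from step 1 with the substitution; state before step 1: [8])
1. PUSH -32 -> [8, -32]
2. PUSH -37 -> [8, -32, -37]
3. DUP -> [8, -32, -37, -37]
4. DROP -> [8, -32, -37]
5. DUP -> [8, -32, -37, -37]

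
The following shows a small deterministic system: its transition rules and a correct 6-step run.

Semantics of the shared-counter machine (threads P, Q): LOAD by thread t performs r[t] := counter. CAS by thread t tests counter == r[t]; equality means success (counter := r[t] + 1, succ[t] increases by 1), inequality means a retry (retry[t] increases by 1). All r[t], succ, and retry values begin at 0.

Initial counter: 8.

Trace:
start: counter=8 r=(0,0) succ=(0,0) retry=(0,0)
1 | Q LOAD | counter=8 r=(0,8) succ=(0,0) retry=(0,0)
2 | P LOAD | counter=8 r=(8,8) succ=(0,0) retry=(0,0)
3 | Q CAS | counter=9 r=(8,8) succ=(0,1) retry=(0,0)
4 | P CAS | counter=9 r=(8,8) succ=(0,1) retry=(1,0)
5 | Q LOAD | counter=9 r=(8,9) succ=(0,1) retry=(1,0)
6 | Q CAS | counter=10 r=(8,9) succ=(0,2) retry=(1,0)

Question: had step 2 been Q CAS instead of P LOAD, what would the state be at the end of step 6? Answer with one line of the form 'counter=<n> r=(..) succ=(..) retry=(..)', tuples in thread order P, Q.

counter=10 r=(0,9) succ=(0,2) retry=(1,1)

(re-executing from step 2 with the substitution; state before step 2: counter=8 r=(0,8) succ=(0,0) retry=(0,0))
2 | Q CAS | counter=9 r=(0,8) succ=(0,1) retry=(0,0)
3 | Q CAS | counter=9 r=(0,8) succ=(0,1) retry=(0,1)
4 | P CAS | counter=9 r=(0,8) succ=(0,1) retry=(1,1)
5 | Q LOAD | counter=9 r=(0,9) succ=(0,1) retry=(1,1)
6 | Q CAS | counter=10 r=(0,9) succ=(0,2) retry=(1,1)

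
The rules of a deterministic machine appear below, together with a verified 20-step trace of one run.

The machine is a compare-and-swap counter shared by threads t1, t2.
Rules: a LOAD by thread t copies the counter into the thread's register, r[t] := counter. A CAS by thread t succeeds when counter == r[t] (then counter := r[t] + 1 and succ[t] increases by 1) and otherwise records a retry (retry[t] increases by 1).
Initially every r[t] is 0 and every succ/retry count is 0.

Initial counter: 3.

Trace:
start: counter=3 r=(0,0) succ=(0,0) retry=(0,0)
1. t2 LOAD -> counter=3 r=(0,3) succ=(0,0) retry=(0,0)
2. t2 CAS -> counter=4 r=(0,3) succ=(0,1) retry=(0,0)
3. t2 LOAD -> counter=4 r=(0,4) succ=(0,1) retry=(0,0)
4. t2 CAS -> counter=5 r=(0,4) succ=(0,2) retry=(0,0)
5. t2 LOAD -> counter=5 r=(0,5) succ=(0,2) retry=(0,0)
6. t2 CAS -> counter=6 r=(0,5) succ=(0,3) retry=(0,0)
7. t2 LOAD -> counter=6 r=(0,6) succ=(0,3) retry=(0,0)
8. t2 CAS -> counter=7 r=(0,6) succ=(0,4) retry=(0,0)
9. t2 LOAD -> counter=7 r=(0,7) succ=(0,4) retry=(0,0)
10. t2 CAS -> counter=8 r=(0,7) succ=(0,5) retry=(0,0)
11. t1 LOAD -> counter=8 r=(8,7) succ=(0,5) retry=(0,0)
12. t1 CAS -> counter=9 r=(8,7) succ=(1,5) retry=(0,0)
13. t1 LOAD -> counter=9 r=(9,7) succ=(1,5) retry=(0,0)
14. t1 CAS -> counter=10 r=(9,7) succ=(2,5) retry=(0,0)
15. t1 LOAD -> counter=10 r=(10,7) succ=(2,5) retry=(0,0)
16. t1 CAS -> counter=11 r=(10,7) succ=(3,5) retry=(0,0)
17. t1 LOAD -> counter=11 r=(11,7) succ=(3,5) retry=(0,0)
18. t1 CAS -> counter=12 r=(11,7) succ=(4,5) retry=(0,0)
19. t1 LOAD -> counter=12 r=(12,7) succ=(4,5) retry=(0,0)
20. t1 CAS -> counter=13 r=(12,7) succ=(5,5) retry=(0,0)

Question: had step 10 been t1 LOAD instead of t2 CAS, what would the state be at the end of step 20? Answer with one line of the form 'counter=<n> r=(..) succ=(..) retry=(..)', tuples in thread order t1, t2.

counter=12 r=(11,7) succ=(5,4) retry=(0,0)

(re-executing from step 10 with the substitution; state before step 10: counter=7 r=(0,7) succ=(0,4) retry=(0,0))
10. t1 LOAD -> counter=7 r=(7,7) succ=(0,4) retry=(0,0)
11. t1 LOAD -> counter=7 r=(7,7) succ=(0,4) retry=(0,0)
12. t1 CAS -> counter=8 r=(7,7) succ=(1,4) retry=(0,0)
13. t1 LOAD -> counter=8 r=(8,7) succ=(1,4) retry=(0,0)
14. t1 CAS -> counter=9 r=(8,7) succ=(2,4) retry=(0,0)
15. t1 LOAD -> counter=9 r=(9,7) succ=(2,4) retry=(0,0)
16. t1 CAS -> counter=10 r=(9,7) succ=(3,4) retry=(0,0)
17. t1 LOAD -> counter=10 r=(10,7) succ=(3,4) retry=(0,0)
18. t1 CAS -> counter=11 r=(10,7) succ=(4,4) retry=(0,0)
19. t1 LOAD -> counter=11 r=(11,7) succ=(4,4) retry=(0,0)
20. t1 CAS -> counter=12 r=(11,7) succ=(5,4) retry=(0,0)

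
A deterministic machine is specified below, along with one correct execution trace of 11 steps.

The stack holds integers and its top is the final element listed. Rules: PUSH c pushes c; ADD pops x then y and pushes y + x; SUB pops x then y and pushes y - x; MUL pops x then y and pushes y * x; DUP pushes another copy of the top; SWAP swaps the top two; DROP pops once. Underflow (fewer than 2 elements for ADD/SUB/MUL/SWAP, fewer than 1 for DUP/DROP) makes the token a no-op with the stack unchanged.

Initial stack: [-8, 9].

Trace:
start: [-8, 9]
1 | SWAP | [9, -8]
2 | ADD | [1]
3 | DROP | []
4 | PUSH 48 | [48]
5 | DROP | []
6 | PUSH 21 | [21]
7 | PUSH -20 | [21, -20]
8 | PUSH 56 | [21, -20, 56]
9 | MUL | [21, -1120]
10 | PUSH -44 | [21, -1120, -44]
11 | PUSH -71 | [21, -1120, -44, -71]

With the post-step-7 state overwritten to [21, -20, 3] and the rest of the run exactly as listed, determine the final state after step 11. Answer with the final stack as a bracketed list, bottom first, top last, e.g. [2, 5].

state after step 7 := [21, -20, 3]
8 | PUSH 56 | [21, -20, 3, 56]
9 | MUL | [21, -20, 168]
10 | PUSH -44 | [21, -20, 168, -44]
11 | PUSH -71 | [21, -20, 168, -44, -71]

[21, -20, 168, -44, -71]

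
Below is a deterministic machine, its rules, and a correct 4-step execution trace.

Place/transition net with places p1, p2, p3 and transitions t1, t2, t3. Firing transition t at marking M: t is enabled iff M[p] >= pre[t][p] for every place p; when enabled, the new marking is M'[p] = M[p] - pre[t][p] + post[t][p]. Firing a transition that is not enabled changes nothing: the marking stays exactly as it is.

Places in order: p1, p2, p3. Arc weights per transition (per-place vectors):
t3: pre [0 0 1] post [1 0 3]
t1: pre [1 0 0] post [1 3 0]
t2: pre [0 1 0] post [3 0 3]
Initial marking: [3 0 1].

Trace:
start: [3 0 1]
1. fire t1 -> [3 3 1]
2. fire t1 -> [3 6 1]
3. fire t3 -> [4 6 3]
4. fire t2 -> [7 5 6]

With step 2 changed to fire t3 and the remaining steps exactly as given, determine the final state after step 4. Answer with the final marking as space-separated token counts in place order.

8 2 8

(re-executing from step 2 with the substitution; state before step 2: [3 3 1])
2. fire t3 -> [4 3 3]
3. fire t3 -> [5 3 5]
4. fire t2 -> [8 2 8]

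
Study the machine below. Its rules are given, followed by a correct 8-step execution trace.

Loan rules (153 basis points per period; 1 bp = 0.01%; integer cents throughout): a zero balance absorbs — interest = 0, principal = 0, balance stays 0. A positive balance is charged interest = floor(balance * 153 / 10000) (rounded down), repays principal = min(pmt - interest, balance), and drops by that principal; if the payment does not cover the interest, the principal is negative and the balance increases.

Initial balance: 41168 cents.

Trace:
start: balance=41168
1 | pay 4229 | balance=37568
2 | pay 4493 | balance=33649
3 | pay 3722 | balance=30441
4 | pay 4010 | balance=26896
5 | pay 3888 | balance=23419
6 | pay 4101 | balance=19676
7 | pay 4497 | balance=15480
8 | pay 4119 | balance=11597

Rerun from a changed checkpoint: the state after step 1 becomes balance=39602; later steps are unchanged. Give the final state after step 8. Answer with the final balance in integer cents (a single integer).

state after step 1 := balance=39602
2 | pay 4493 | balance=35714
3 | pay 3722 | balance=32538
4 | pay 4010 | balance=29025
5 | pay 3888 | balance=25581
6 | pay 4101 | balance=21871
7 | pay 4497 | balance=17708
8 | pay 4119 | balance=13859

13859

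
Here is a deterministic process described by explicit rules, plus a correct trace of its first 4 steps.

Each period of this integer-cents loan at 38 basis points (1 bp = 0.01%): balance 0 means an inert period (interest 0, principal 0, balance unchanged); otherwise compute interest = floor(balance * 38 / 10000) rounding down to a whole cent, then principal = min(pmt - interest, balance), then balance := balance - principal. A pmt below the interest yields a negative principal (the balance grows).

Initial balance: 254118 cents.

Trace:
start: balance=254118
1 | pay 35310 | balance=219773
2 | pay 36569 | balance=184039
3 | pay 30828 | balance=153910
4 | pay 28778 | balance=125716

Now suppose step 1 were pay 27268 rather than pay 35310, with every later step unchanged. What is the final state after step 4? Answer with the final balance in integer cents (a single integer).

(re-executing from step 1 with the substitution; state before step 1: balance=254118)
1 | pay 27268 | balance=227815
2 | pay 36569 | balance=192111
3 | pay 30828 | balance=162013
4 | pay 28778 | balance=133850

133850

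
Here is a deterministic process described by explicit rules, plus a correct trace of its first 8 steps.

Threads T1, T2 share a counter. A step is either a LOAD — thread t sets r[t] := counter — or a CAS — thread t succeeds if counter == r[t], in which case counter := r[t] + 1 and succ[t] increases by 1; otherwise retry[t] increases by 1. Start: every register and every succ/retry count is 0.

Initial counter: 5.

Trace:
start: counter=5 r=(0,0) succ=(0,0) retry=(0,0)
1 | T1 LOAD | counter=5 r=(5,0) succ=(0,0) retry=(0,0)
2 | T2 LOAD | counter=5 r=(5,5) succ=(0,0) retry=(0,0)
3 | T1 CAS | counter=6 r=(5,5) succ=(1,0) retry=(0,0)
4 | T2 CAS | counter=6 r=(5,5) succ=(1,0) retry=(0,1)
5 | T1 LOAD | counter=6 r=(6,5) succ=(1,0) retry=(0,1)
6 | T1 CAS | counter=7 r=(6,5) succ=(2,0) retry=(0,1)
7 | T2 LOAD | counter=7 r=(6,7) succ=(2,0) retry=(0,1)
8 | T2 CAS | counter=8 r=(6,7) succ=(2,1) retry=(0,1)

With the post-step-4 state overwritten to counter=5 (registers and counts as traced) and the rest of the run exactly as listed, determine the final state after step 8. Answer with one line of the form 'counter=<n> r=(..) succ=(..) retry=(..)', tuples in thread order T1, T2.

counter=7 r=(5,6) succ=(2,1) retry=(0,1)

state after step 4 := counter=5 r=(5,5) succ=(1,0) retry=(0,1)
5 | T1 LOAD | counter=5 r=(5,5) succ=(1,0) retry=(0,1)
6 | T1 CAS | counter=6 r=(5,5) succ=(2,0) retry=(0,1)
7 | T2 LOAD | counter=6 r=(5,6) succ=(2,0) retry=(0,1)
8 | T2 CAS | counter=7 r=(5,6) succ=(2,1) retry=(0,1)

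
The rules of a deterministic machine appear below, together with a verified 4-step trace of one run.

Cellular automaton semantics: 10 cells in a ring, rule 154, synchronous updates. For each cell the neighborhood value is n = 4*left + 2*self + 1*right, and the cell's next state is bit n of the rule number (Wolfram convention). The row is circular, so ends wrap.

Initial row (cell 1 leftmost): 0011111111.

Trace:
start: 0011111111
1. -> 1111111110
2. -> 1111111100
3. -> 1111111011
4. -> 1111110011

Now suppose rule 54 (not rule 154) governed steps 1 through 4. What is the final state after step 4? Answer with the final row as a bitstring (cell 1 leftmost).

0000100100

(re-executing steps 1..4 under rule 54; state before step 1: 0011111111)
1. -> 1100000000
2. -> 0010000001
3. -> 1111000011
4. -> 0000100100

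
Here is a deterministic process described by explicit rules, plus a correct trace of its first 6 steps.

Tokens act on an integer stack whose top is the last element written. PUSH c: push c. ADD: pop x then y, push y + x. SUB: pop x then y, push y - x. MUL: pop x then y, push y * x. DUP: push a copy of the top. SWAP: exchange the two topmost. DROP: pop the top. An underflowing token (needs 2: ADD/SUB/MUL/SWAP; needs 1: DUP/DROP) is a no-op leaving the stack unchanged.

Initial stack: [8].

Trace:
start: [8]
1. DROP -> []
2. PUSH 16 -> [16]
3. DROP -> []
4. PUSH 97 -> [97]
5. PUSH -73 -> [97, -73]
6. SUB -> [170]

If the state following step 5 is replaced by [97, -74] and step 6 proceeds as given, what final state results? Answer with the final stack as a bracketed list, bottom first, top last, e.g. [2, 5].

state after step 5 := [97, -74]
6. SUB -> [171]

[171]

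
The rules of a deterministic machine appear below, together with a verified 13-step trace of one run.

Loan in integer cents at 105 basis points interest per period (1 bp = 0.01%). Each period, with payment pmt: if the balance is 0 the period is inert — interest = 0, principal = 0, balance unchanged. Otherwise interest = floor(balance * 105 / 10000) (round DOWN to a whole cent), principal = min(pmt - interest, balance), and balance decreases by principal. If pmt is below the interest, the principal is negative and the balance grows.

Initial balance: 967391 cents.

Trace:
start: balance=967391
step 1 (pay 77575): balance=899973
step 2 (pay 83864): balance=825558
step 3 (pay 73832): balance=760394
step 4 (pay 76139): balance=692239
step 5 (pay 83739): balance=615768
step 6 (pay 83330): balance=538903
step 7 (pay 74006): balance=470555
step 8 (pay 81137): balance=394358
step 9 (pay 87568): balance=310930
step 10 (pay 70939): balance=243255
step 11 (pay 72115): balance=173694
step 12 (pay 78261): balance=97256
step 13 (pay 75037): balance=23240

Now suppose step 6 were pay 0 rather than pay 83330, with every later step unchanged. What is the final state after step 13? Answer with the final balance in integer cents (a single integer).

112891

(re-executing from step 6 with the substitution; state before step 6: balance=615768)
step 6 (pay 0): balance=622233
step 7 (pay 74006): balance=554760
step 8 (pay 81137): balance=479447
step 9 (pay 87568): balance=396913
step 10 (pay 70939): balance=330141
step 11 (pay 72115): balance=261492
step 12 (pay 78261): balance=185976
step 13 (pay 75037): balance=112891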